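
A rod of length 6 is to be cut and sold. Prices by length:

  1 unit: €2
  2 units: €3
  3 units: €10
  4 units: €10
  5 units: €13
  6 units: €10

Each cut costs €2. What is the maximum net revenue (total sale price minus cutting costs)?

18

Consider every possible first cut. v[k] is the best of p[i]+v[k−i] over all sellable i≤k, charging 2 whenever i<k.
v[1] = 2
v[2] = max(2+2-2, 3+0) = 3
v[3] = max(2+3-2, 3+2-2, 10+0) = 10
v[4] = max(2+10-2, 3+3-2, 10+2-2, 10+0) = 10
v[5] = max(2+10-2, 3+10-2, 10+3-2, 10+2-2, 13+0) = 13
v[6] = max(2+13-2, 3+10-2, 10+10-2, 10+3-2, 13+2-2, 10+0) = 18
One optimal plan: pieces 3 + 3 (1 cut) → €20 − €2 = €18.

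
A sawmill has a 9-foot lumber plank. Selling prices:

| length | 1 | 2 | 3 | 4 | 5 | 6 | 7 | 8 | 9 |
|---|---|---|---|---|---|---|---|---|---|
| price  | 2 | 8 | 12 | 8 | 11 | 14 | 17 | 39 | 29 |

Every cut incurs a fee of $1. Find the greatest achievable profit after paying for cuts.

Consider every possible first cut. v[k] is the best of p[i]+v[k−i] over all sellable i≤k, charging 1 whenever i<k.
v[1] = 2
v[2] = max(2+2-1, 8+0) = 8
v[3] = max(2+8-1, 8+2-1, 12+0) = 12
v[4] = max(2+12-1, 8+8-1, 12+2-1, 8+0) = 15
v[5] = max(2+15-1, 8+12-1, 12+8-1, 8+2-1, 11+0) = 19
v[6] = max(2+19-1, 8+15-1, 12+12-1, 8+8-1, 11+2-1, 14+0) = 23
v[7] = max(2+23-1, 8+19-1, 12+15-1, …, 14+2-1, 17+0) = 26
v[8] = max(2+26-1, 8+23-1, 12+19-1, …, 17+2-1, 39+0) = 39
v[9] = max(2+39-1, 8+26-1, 12+23-1, …, 39+2-1, 29+0) = 40
One optimal plan: pieces 8 + 1 (1 cut) → $41 − $1 = $40.

40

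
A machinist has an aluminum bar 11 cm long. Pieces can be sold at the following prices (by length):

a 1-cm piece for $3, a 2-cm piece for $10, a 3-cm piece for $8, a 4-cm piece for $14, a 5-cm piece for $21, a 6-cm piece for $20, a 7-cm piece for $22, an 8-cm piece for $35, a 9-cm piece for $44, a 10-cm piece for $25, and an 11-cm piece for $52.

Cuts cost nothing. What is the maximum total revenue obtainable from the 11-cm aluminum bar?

Build r[k] bottom-up: r[k] = max over allowed piece i of (p[i] + r[k−i]).
r[1] = 3
r[2] = max(3+3, 10+0) = 10
r[3] = max(3+10, 10+3, 8+0) = 13
r[4] = max(3+13, 10+10, 8+3, 14+0) = 20
r[5] = max(3+20, 10+13, 8+10, 14+3, 21+0) = 23
r[6] = max(3+23, 10+20, 8+13, 14+10, 21+3, 20+0) = 30
r[7] = max(3+30, 10+23, 8+20, …, 20+3, 22+0) = 33
r[8] = max(3+33, 10+30, 8+23, …, 22+3, 35+0) = 40
r[9] = max(3+40, 10+33, 8+30, …, 35+3, 44+0) = 44
r[10] = max(3+44, 10+40, 8+33, …, 44+3, 25+0) = 50
r[11] = max(3+50, 10+44, 8+40, …, 25+3, 52+0) = 54
One optimal cutting: 9 + 2 → $44 + $10 = $54.

54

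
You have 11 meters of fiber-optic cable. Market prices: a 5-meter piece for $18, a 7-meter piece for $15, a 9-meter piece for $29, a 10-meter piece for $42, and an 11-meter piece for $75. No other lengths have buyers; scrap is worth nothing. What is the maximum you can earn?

Let f[k] be the best obtainable value from length k. For each k, try every first piece i and keep the best of price[i] + f[k−i].
f[1] = 0
f[2] = 0
f[3] = 0
f[4] = 0
f[5] = 18
f[6] = 18
f[7] = max(18+0, 15+0) = 18
f[8] = max(18+0, 15+0) = 18
f[9] = max(18+0, 15+0, 29+0) = 29
f[10] = max(18+18, 15+0, 29+0, 42+0) = 42
f[11] = max(18+18, 15+0, 29+0, 42+0, 75+0) = 75
One optimal cutting: 11 → $75.

75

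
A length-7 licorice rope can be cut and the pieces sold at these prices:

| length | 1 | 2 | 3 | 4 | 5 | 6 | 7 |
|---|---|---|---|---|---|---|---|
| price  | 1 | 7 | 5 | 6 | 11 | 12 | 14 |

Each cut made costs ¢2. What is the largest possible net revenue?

Consider every possible first cut. v[k] is the best of p[i]+v[k−i] over all sellable i≤k, charging 2 whenever i<k.
v[1] = 1
v[2] = 7
v[3] = 6  (first piece 1, then v[2]=7)
v[4] = 12  (first piece 2, then v[2]=7)
v[5] = 11  (first piece 1, then v[4]=12)
v[6] = 17  (first piece 2, then v[4]=12)
v[7] = 16  (first piece 1, then v[6]=17)
One optimal plan: pieces 2 + 2 + 2 + 1 (3 cuts) → ¢22 − ¢6 = ¢16.

16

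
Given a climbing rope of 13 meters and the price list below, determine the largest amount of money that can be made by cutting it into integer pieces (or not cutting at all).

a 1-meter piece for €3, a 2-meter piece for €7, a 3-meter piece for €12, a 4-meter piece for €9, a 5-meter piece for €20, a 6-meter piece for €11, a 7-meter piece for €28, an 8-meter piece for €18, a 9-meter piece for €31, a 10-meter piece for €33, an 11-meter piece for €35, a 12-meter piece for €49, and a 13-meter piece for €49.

Build R[k] bottom-up: R[k] = max over allowed piece i of (p[i] + R[k−i]).
R[1] = 3
R[2] = max(3+3, 7+0) = 7
R[3] = max(3+7, 7+3, 12+0) = 12
R[4] = max(3+12, 7+7, 12+3, 9+0) = 15
R[5] = max(3+15, 7+12, 12+7, 9+3, 20+0) = 20
R[6] = max(3+20, 7+15, 12+12, 9+7, 20+3, 11+0) = 24
R[7] = max(3+24, 7+20, 12+15, …, 11+3, 28+0) = 28
R[8] = max(3+28, 7+24, 12+20, …, 28+3, 18+0) = 32
R[9] = max(3+32, 7+28, 12+24, …, 18+3, 31+0) = 36
R[10] = max(3+36, 7+32, 12+28, …, 31+3, 33+0) = 40
R[11] = max(3+40, 7+36, 12+32, …, 33+3, 35+0) = 44
R[12] = max(3+44, 7+40, 12+36, …, 35+3, 49+0) = 49
R[13] = max(3+49, 7+44, 12+40, …, 49+3, 49+0) = 52
One optimal cutting: 12 + 1 → €49 + €3 = €52.

52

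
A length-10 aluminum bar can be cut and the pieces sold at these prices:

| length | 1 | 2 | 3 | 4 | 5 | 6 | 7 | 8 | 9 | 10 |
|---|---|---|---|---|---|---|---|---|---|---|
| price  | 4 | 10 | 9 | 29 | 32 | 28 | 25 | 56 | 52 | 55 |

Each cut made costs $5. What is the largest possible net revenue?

Build net[k] bottom-up: net[k] = max over allowed piece i of (p[i] + net[k−i]) − 5 per cut.
net[1] = 4
net[2] = 10
net[3] = 9  (first piece 1, then net[2]=10)
net[4] = 29
net[5] = 32
net[6] = 34  (first piece 2, then net[4]=29)
net[7] = 37  (first piece 2, then net[5]=32)
net[8] = 56
net[9] = 56  (first piece 4, then net[5]=32)
net[10] = 61  (first piece 2, then net[8]=56)
One optimal plan: pieces 8 + 2 (1 cut) → $66 − $5 = $61.

61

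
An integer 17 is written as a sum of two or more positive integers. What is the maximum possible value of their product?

486

Define P[k] = max over 1≤i<k of i · max(k−i, P[k−i]); the inner max lets the remainder stay uncut if that's better.
P[2] = 1*max(1,0) = 1*1 = 1
P[3] = 1*max(2,1) = 1*2 = 2
P[4] = 2*max(2,1) = 2*2 = 4
P[5] = 2*max(3,2) = 2*3 = 6
P[6] = 3*max(3,2) = 3*3 = 9
P[7] = 2*max(5,6) = 2*6 = 12
P[8] = 2*max(6,9) = 2*9 = 18
P[9] = 3*max(6,9) = 3*9 = 27
P[10] = 2*max(8,18) = 2*18 = 36
P[11] = 2*max(9,27) = 2*27 = 54
P[12] = 3*max(9,27) = 3*27 = 81
P[13] = 2*max(11,54) = 2*54 = 108
P[14] = 2*max(12,81) = 2*81 = 162
P[15] = 3*max(12,81) = 3*81 = 243
P[16] = 2*max(14,162) = 2*162 = 324
P[17] = 2*max(15,243) = 2*243 = 486
One optimal split: 3 + 3 + 3 + 3 + 3 + 2; product 3*3*3*3*3*2 = 486.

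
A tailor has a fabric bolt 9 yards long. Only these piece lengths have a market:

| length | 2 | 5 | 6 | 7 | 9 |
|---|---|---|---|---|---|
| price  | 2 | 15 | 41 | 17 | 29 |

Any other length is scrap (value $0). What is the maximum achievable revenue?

Consider every possible first cut. best[k] is the best of p[i]+best[k−i] over all sellable i≤k.
best[1] = 0
best[2] = 2
best[3] = 2
best[4] = 4  (first piece 2, then best[2]=2)
best[5] = 15
best[6] = 41
best[7] = 41
best[8] = 43  (first piece 2, then best[6]=41)
best[9] = 43
One optimal cutting: pieces 6 + 2 with 1 yard of scrap → $43.

43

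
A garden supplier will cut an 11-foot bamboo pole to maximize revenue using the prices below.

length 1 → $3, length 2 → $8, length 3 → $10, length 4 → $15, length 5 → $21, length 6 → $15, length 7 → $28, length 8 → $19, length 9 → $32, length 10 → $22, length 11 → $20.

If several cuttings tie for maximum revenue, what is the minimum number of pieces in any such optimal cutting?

Consider every possible first cut. r[k] is the best of p[i]+r[k−i] over all sellable i≤k.
r[1] = 3
r[2] = max(3+3, 8+0) = 8
r[3] = max(3+8, 8+3, 10+0) = 11
r[4] = max(3+11, 8+8, 10+3, 15+0) = 16
r[5] = max(3+16, 8+11, 10+8, 15+3, 21+0) = 21
r[6] = max(3+21, 8+16, 10+11, 15+8, 21+3, 15+0) = 24
r[7] = max(3+24, 8+21, 10+16, …, 15+3, 28+0) = 29
r[8] = max(3+29, 8+24, 10+21, …, 28+3, 19+0) = 32
r[9] = max(3+32, 8+29, 10+24, …, 19+3, 32+0) = 37
r[10] = max(3+37, 8+32, 10+29, …, 32+3, 22+0) = 42
r[11] = max(3+42, 8+37, 10+32, …, 22+3, 20+0) = 45
Maximum revenue is $45.
Now minimize piece count subject to staying optimal: for each k, pieces[k] = 1 + min over i with p[i]+r[k−i]=r[k] of pieces[k−i].
pieces[8] = 3
pieces[9] = 3
pieces[10] = 2
pieces[11] = 3

3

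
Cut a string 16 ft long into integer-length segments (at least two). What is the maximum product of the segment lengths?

324

Define P[k] = max over 1≤i<k of i · max(k−i, P[k−i]); the inner max lets the remainder stay uncut if that's better.
P[2] = 1·max(1,0) = 1·1 = 1
P[3] = max(1·2, 2·1) = 2
P[4] = max(1·3, 2·2, 3·1) = 4
P[5] = max(1·4, 2·3, 3·2, 4·1) = 6
P[6] = max(1·6, 2·4, 3·3, 4·2, 5·1) = 9
P[7] = max(1·9, 2·6, 3·4, 4·3, 5·2, 6·1) = 12
P[8] = max(1·12, 2·9, 3·6, …, 6·2, 7·1) = 18
P[9] = max(1·18, 2·12, 3·9, …, 7·2, 8·1) = 27
P[10] = max(1·27, 2·18, 3·12, …, 8·2, 9·1) = 36
P[11] = max(1·36, 2·27, 3·18, …, 9·2, 10·1) = 54
P[12] = max(1·54, 2·36, 3·27, …, 10·2, 11·1) = 81
P[13] = max(1·81, 2·54, 3·36, …, 11·2, 12·1) = 108
P[14] = max(1·108, 2·81, 3·54, …, 12·2, 13·1) = 162
P[15] = max(1·162, 2·108, 3·81, …, 13·2, 14·1) = 243
P[16] = max(1·243, 2·162, 3·108, …, 14·2, 15·1) = 324
One optimal split: 3 + 3 + 3 + 3 + 2 + 2; product 3·3·3·3·2·2 = 324.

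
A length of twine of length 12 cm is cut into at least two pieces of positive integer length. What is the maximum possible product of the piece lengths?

Define prod[k] = max over 1≤i<k of i · max(k−i, prod[k−i]); the inner max lets the remainder stay uncut if that's better.
prod[2] = 1×max(1,0) = 1×1 = 1
prod[3] = 1×max(2,1) = 1×2 = 2
prod[4] = 2×max(2,1) = 2×2 = 4
prod[5] = 2×max(3,2) = 2×3 = 6
prod[6] = 3×max(3,2) = 3×3 = 9
prod[7] = 2×max(5,6) = 2×6 = 12
prod[8] = 2×max(6,9) = 2×9 = 18
prod[9] = 3×max(6,9) = 3×9 = 27
prod[10] = 2×max(8,18) = 2×18 = 36
prod[11] = 2×max(9,27) = 2×27 = 54
prod[12] = 3×max(9,27) = 3×27 = 81
One optimal split: 3 + 3 + 3 + 3; product 3×3×3×3 = 81.

81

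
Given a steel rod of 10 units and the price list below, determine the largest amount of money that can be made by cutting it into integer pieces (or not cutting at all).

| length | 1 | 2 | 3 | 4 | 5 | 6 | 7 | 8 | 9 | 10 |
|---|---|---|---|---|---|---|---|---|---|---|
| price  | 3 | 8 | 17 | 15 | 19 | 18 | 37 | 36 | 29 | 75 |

Consider every possible first cut. best[k] is the best of p[i]+best[k−i] over all sellable i≤k.
best[1] = 3
best[2] = 8
best[3] = 17
best[4] = 20  (first piece 1, then best[3]=17)
best[5] = 25  (first piece 2, then best[3]=17)
best[6] = 34  (first piece 3, then best[3]=17)
best[7] = 37  (first piece 1, then best[6]=34)
best[8] = 42  (first piece 2, then best[6]=34)
best[9] = 51  (first piece 3, then best[6]=34)
best[10] = 75
Best is to sell the whole 10-unit piece uncut for $75.

75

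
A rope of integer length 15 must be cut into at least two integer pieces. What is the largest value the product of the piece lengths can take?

243

Define f[k] = max over 1≤i<k of i · max(k−i, f[k−i]); the inner max lets the remainder stay uncut if that's better.
f[2] = 1×max(1,0) = 1×1 = 1
f[3] = max(1×2, 2×1) = 2
f[4] = max(1×3, 2×2, 3×1) = 4
f[5] = max(1×4, 2×3, 3×2, 4×1) = 6
f[6] = max(1×6, 2×4, 3×3, 4×2, 5×1) = 9
f[7] = max(1×9, 2×6, 3×4, 4×3, 5×2, 6×1) = 12
f[8] = max(1×12, 2×9, 3×6, …, 6×2, 7×1) = 18
f[9] = max(1×18, 2×12, 3×9, …, 7×2, 8×1) = 27
f[10] = max(1×27, 2×18, 3×12, …, 8×2, 9×1) = 36
f[11] = max(1×36, 2×27, 3×18, …, 9×2, 10×1) = 54
f[12] = max(1×54, 2×36, 3×27, …, 10×2, 11×1) = 81
f[13] = max(1×81, 2×54, 3×36, …, 11×2, 12×1) = 108
f[14] = max(1×108, 2×81, 3×54, …, 12×2, 13×1) = 162
f[15] = max(1×162, 2×108, 3×81, …, 13×2, 14×1) = 243
One optimal split: 3 + 3 + 3 + 3 + 3; product 3×3×3×3×3 = 243.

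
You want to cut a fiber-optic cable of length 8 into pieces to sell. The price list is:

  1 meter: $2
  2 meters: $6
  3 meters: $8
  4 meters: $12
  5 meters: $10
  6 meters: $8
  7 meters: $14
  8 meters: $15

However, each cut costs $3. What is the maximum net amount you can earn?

21

Consider every possible first cut. v[k] is the best of p[i]+v[k−i] over all sellable i≤k, charging 3 whenever i<k.
v[1] = 2
v[2] = max(2+2-3, 6+0) = 6
v[3] = max(2+6-3, 6+2-3, 8+0) = 8
v[4] = max(2+8-3, 6+6-3, 8+2-3, 12+0) = 12
v[5] = max(2+12-3, 6+8-3, 8+6-3, 12+2-3, 10+0) = 11
v[6] = max(2+11-3, 6+12-3, 8+8-3, 12+6-3, 10+2-3, 8+0) = 15
v[7] = max(2+15-3, 6+11-3, 8+12-3, …, 8+2-3, 14+0) = 17
v[8] = max(2+17-3, 6+15-3, 8+11-3, …, 14+2-3, 15+0) = 21
One optimal plan: pieces 4 + 4 (1 cut) → $24 − $3 = $21.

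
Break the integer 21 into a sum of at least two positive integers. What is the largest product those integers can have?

2187

Define prod[k] = max over 1≤i<k of i · max(k−i, prod[k−i]); the inner max lets the remainder stay uncut if that's better.
Small cases: prod[2]=1, prod[3]=2, prod[4]=4, prod[5]=6, prod[6]=9, prod[7]=12, prod[8]=18, prod[9]=27, prod[10]=36, prod[11]=54, prod[12]=81, prod[13]=108, prod[14]=162.
prod[15] = 3·max(12,81) = 3·81 = 243
prod[16] = 2·max(14,162) = 2·162 = 324
prod[17] = 2·max(15,243) = 2·243 = 486
prod[18] = 3·max(15,243) = 3·243 = 729
prod[19] = 2·max(17,486) = 2·486 = 972
prod[20] = 2·max(18,729) = 2·729 = 1458
prod[21] = 3·max(18,729) = 3·729 = 2187
One optimal split: 3 + 3 + 3 + 3 + 3 + 3 + 3; product 3·3·3·3·3·3·3 = 2187.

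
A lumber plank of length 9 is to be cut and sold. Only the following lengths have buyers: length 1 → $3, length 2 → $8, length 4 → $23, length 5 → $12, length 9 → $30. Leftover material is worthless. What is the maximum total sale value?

Consider every possible first cut. r[k] is the best of p[i]+r[k−i] over all sellable i≤k.
r[1] = 3
r[2] = max(3+3, 8+0) = 8
r[3] = max(3+8, 8+3) = 11
r[4] = max(3+11, 8+8, 23+0) = 23
r[5] = max(3+23, 8+11, 23+3, 12+0) = 26
r[6] = max(3+26, 8+23, 23+8, 12+3) = 31
r[7] = max(3+31, 8+26, 23+11, 12+8) = 34
r[8] = max(3+34, 8+31, 23+23, 12+11) = 46
r[9] = max(3+46, 8+34, 23+26, 12+23, 30+0) = 49
One optimal cutting: 4 + 4 + 1 → $49.

49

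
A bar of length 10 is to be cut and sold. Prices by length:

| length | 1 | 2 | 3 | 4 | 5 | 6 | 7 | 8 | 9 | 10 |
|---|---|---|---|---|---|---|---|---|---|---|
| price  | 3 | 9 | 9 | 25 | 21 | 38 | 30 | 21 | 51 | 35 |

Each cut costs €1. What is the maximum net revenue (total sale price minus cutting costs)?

Consider every possible first cut. net[k] is the best of p[i]+net[k−i] over all sellable i≤k, charging 1 whenever i<k.
net[1] = 3
net[2] = 9
net[3] = 11  (first piece 1, then net[2]=9)
net[4] = 25
net[5] = 27  (first piece 1, then net[4]=25)
net[6] = 38
net[7] = 40  (first piece 1, then net[6]=38)
net[8] = 49  (first piece 4, then net[4]=25)
net[9] = 51  (first piece 1, then net[8]=49)
net[10] = 62  (first piece 4, then net[6]=38)
One optimal plan: pieces 6 + 4 (1 cut) → €63 − €1 = €62.

62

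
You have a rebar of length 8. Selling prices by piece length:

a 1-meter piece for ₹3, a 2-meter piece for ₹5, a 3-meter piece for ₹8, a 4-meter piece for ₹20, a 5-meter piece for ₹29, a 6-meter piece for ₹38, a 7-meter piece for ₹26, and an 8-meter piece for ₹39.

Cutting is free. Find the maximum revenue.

Let v[k] be the best obtainable value from length k. For each k, try every first piece i and keep the best of price[i] + v[k−i].
v[1] = 3
v[2] = max(3+3, 5+0) = 6
v[3] = max(3+6, 5+3, 8+0) = 9
v[4] = max(3+9, 5+6, 8+3, 20+0) = 20
v[5] = max(3+20, 5+9, 8+6, 20+3, 29+0) = 29
v[6] = max(3+29, 5+20, 8+9, 20+6, 29+3, 38+0) = 38
v[7] = max(3+38, 5+29, 8+20, …, 38+3, 26+0) = 41
v[8] = max(3+41, 5+38, 8+29, …, 26+3, 39+0) = 44
One optimal cutting: 6 + 1 + 1 → ₹38 + ₹3 + ₹3 = ₹44.

44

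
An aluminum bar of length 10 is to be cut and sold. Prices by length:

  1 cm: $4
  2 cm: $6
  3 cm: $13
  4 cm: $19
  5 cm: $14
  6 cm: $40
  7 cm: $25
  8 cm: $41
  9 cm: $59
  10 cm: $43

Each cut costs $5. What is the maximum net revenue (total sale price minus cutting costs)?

Consider every possible first cut. v[k] is the best of p[i]+v[k−i] over all sellable i≤k, charging 5 whenever i<k.
v[1] = 4
v[2] = 6
v[3] = 13
v[4] = 19
v[5] = 18  (first piece 1, then v[4]=19)
v[6] = 40
v[7] = 39  (first piece 1, then v[6]=40)
v[8] = 41  (first piece 2, then v[6]=40)
v[9] = 59
v[10] = 58  (first piece 1, then v[9]=59)
One optimal plan: pieces 9 + 1 (1 cut) → $63 − $5 = $58.

58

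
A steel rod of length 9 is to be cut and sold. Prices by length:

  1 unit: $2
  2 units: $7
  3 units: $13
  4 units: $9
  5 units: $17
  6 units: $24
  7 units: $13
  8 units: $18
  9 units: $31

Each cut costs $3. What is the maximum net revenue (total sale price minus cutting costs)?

Let net[k] be the best obtainable value from length k. For each k, try every first piece i and keep the best of price[i] + net[k−i] minus the 3 cut fee when i<k.
net[1] = 2
net[2] = 7
net[3] = 13
net[4] = 12  (first piece 1, then net[3]=13)
net[5] = 17  (first piece 2, then net[3]=13)
net[6] = 24
net[7] = 23  (first piece 1, then net[6]=24)
net[8] = 28  (first piece 2, then net[6]=24)
net[9] = 34  (first piece 3, then net[6]=24)
One optimal plan: pieces 6 + 3 (1 cut) → $37 − $3 = $34.

34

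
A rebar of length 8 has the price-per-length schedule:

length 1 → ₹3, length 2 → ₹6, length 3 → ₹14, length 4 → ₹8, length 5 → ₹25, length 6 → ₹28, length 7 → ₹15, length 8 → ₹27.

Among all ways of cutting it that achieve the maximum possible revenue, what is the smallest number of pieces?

2

Build r[k] bottom-up: r[k] = max over allowed piece i of (p[i] + r[k−i]).
r[1] = 3
r[2] = max(3+3, 6+0) = 6
r[3] = max(3+6, 6+3, 14+0) = 14
r[4] = max(3+14, 6+6, 14+3, 8+0) = 17
r[5] = max(3+17, 6+14, 14+6, 8+3, 25+0) = 25
r[6] = max(3+25, 6+17, 14+14, 8+6, 25+3, 28+0) = 28
r[7] = max(3+28, 6+25, 14+17, …, 28+3, 15+0) = 31
r[8] = max(3+31, 6+28, 14+25, …, 15+3, 27+0) = 39
Maximum revenue is ₹39.
Now minimize piece count subject to staying optimal: for each k, pieces[k] = 1 + min over i with p[i]+r[k−i]=r[k] of pieces[k−i].
pieces[5] = 1
pieces[6] = 1
pieces[7] = 2
pieces[8] = 2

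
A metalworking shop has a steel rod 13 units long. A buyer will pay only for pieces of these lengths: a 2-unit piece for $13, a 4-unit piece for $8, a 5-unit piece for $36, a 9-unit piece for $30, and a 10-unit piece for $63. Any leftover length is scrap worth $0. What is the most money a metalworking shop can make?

88

Consider every possible first cut. best[k] is the best of p[i]+best[k−i] over all sellable i≤k.
best[1] = 0
best[2] = 13
best[3] = 13
best[4] = max(13+13, 8+0) = 26
best[5] = max(13+13, 8+0, 36+0) = 36
best[6] = max(13+26, 8+13, 36+0) = 39
best[7] = max(13+36, 8+13, 36+13) = 49
best[8] = max(13+39, 8+26, 36+13) = 52
best[9] = max(13+49, 8+36, 36+26, 30+0) = 62
best[10] = max(13+52, 8+39, 36+36, 30+0, 63+0) = 72
best[11] = max(13+62, 8+49, 36+39, 30+13, 63+0) = 75
best[12] = max(13+72, 8+52, 36+49, 30+13, 63+13) = 85
best[13] = max(13+75, 8+62, 36+52, 30+26, 63+13) = 88
One optimal cutting: 5 + 2 + 2 + 2 + 2 → $88.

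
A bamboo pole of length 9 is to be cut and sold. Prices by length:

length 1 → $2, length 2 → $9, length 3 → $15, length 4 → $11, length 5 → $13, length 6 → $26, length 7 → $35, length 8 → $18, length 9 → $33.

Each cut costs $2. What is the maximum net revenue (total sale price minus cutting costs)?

42

Build v[k] bottom-up: v[k] = max over allowed piece i of (p[i] + v[k−i]) − 2 per cut.
v[1] = 2
v[2] = max(2+2-2, 9+0) = 9
v[3] = max(2+9-2, 9+2-2, 15+0) = 15
v[4] = max(2+15-2, 9+9-2, 15+2-2, 11+0) = 16
v[5] = max(2+16-2, 9+15-2, 15+9-2, 11+2-2, 13+0) = 22
v[6] = max(2+22-2, 9+16-2, 15+15-2, 11+9-2, 13+2-2, 26+0) = 28
v[7] = max(2+28-2, 9+22-2, 15+16-2, …, 26+2-2, 35+0) = 35
v[8] = max(2+35-2, 9+28-2, 15+22-2, …, 35+2-2, 18+0) = 35
v[9] = max(2+35-2, 9+35-2, 15+28-2, …, 18+2-2, 33+0) = 42
One optimal plan: pieces 7 + 2 (1 cut) → $44 − $2 = $42.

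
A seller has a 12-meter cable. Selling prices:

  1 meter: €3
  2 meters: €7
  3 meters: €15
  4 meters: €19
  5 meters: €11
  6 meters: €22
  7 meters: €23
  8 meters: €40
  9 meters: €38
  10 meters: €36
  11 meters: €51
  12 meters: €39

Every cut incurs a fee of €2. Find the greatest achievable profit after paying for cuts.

57

Consider every possible first cut. r[k] is the best of p[i]+r[k−i] over all sellable i≤k, charging 2 whenever i<k.
r[1] = 3
r[2] = max(3+3-2, 7+0) = 7
r[3] = max(3+7-2, 7+3-2, 15+0) = 15
r[4] = max(3+15-2, 7+7-2, 15+3-2, 19+0) = 19
r[5] = max(3+19-2, 7+15-2, 15+7-2, 19+3-2, 11+0) = 20
r[6] = max(3+20-2, 7+19-2, 15+15-2, 19+7-2, 11+3-2, 22+0) = 28
r[7] = max(3+28-2, 7+20-2, 15+19-2, …, 22+3-2, 23+0) = 32
r[8] = max(3+32-2, 7+28-2, 15+20-2, …, 23+3-2, 40+0) = 40
r[9] = max(3+40-2, 7+32-2, 15+28-2, …, 40+3-2, 38+0) = 41
r[10] = max(3+41-2, 7+40-2, 15+32-2, …, 38+3-2, 36+0) = 45
r[11] = max(3+45-2, 7+41-2, 15+40-2, …, 36+3-2, 51+0) = 53
r[12] = max(3+53-2, 7+45-2, 15+41-2, …, 51+3-2, 39+0) = 57
One optimal plan: pieces 8 + 4 (1 cut) → €59 − €2 = €57.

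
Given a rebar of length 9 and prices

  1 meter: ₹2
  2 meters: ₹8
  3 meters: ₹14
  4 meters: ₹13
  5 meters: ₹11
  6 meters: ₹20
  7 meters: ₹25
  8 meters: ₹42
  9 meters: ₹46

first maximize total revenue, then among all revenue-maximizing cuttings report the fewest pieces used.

1

Build r[k] bottom-up: r[k] = max over allowed piece i of (p[i] + r[k−i]).
r[1] = 2
r[2] = 8
r[3] = 14
r[4] = 16  (first piece 1, then r[3]=14)
r[5] = 22  (first piece 2, then r[3]=14)
r[6] = 28  (first piece 3, then r[3]=14)
r[7] = 30  (first piece 1, then r[6]=28)
r[8] = 42
r[9] = 46
Maximum revenue is ₹46.
Now minimize piece count subject to staying optimal: for each k, pieces[k] = 1 + min over i with p[i]+r[k−i]=r[k] of pieces[k−i].
pieces[6] = 2
pieces[7] = 3
pieces[8] = 1
pieces[9] = 1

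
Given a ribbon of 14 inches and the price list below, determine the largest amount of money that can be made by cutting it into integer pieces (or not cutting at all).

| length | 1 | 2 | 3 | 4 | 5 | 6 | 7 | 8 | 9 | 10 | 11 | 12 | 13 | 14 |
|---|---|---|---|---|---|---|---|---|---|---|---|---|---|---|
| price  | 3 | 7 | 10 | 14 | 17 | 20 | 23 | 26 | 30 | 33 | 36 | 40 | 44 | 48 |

49

Let best[k] be the best obtainable value from length k. For each k, try every first piece i and keep the best of price[i] + best[k−i].
best[1] = 3
best[2] = max(3+3, 7+0) = 7
best[3] = max(3+7, 7+3, 10+0) = 10
best[4] = max(3+10, 7+7, 10+3, 14+0) = 14
best[5] = max(3+14, 7+10, 10+7, 14+3, 17+0) = 17
best[6] = max(3+17, 7+14, 10+10, 14+7, 17+3, 20+0) = 21
best[7] = max(3+21, 7+17, 10+14, …, 20+3, 23+0) = 24
best[8] = max(3+24, 7+21, 10+17, …, 23+3, 26+0) = 28
best[9] = max(3+28, 7+24, 10+21, …, 26+3, 30+0) = 31
best[10] = max(3+31, 7+28, 10+24, …, 30+3, 33+0) = 35
best[11] = max(3+35, 7+31, 10+28, …, 33+3, 36+0) = 38
best[12] = max(3+38, 7+35, 10+31, …, 36+3, 40+0) = 42
best[13] = max(3+42, 7+38, 10+35, …, 40+3, 44+0) = 45
best[14] = max(3+45, 7+42, 10+38, …, 44+3, 48+0) = 49
One optimal cutting: 2 + 2 + 2 + 2 + 2 + 2 + 2 → ¢7 + ¢7 + ¢7 + ¢7 + ¢7 + ¢7 + ¢7 = ¢49.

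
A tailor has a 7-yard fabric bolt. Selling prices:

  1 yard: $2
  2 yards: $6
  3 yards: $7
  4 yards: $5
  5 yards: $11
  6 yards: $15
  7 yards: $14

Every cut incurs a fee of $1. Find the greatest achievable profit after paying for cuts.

Let net[k] be the best obtainable value from length k. For each k, try every first piece i and keep the best of price[i] + net[k−i] minus the 1 cut fee when i<k.
net[1] = 2
net[2] = 6
net[3] = 7  (first piece 1, then net[2]=6)
net[4] = 11  (first piece 2, then net[2]=6)
net[5] = 12  (first piece 1, then net[4]=11)
net[6] = 16  (first piece 2, then net[4]=11)
net[7] = 17  (first piece 1, then net[6]=16)
One optimal plan: pieces 2 + 2 + 2 + 1 (3 cuts) → $20 − $3 = $17.

17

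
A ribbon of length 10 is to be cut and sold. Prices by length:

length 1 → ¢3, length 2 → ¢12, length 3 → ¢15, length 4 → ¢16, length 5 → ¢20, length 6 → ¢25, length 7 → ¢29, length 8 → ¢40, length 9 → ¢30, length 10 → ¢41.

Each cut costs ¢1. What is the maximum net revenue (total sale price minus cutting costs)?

56

Build r[k] bottom-up: r[k] = max over allowed piece i of (p[i] + r[k−i]) − 1 per cut.
r[1] = 3
r[2] = 12
r[3] = 15
r[4] = 23  (first piece 2, then r[2]=12)
r[5] = 26  (first piece 2, then r[3]=15)
r[6] = 34  (first piece 2, then r[4]=23)
r[7] = 37  (first piece 2, then r[5]=26)
r[8] = 45  (first piece 2, then r[6]=34)
r[9] = 48  (first piece 2, then r[7]=37)
r[10] = 56  (first piece 2, then r[8]=45)
One optimal plan: pieces 2 + 2 + 2 + 2 + 2 (4 cuts) → ¢60 − ¢4 = ¢56.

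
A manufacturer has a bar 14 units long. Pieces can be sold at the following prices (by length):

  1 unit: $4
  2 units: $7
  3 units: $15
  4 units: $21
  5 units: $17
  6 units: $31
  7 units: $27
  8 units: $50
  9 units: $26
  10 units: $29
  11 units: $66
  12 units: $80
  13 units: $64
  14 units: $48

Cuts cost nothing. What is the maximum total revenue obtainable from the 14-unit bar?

88

Consider every possible first cut. r[k] is the best of p[i]+r[k−i] over all sellable i≤k.
r[1] = 4
r[2] = max(4+4, 7+0) = 8
r[3] = max(4+8, 7+4, 15+0) = 15
r[4] = max(4+15, 7+8, 15+4, 21+0) = 21
r[5] = max(4+21, 7+15, 15+8, 21+4, 17+0) = 25
r[6] = max(4+25, 7+21, 15+15, 21+8, 17+4, 31+0) = 31
r[7] = max(4+31, 7+25, 15+21, …, 31+4, 27+0) = 36
r[8] = max(4+36, 7+31, 15+25, …, 27+4, 50+0) = 50
r[9] = max(4+50, 7+36, 15+31, …, 50+4, 26+0) = 54
r[10] = max(4+54, 7+50, 15+36, …, 26+4, 29+0) = 58
r[11] = max(4+58, 7+54, 15+50, …, 29+4, 66+0) = 66
r[12] = max(4+66, 7+58, 15+54, …, 66+4, 80+0) = 80
r[13] = max(4+80, 7+66, 15+58, …, 80+4, 64+0) = 84
r[14] = max(4+84, 7+80, 15+66, …, 64+4, 48+0) = 88
One optimal cutting: 12 + 1 + 1 → $80 + $4 + $4 = $88.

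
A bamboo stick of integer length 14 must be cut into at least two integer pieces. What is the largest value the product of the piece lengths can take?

Fill m[k] for k=2..14: at each k try every first piece i and multiply by the better of (k−i) uncut or m[k−i].
Small cases: m[2]=1, m[3]=2, m[4]=4, m[5]=6, m[6]=9, m[7]=12.
m[8] = max(1×12, 2×9, 3×6, …, 6×2, 7×1) = 18
m[9] = max(1×18, 2×12, 3×9, …, 7×2, 8×1) = 27
m[10] = max(1×27, 2×18, 3×12, …, 8×2, 9×1) = 36
m[11] = max(1×36, 2×27, 3×18, …, 9×2, 10×1) = 54
m[12] = max(1×54, 2×36, 3×27, …, 10×2, 11×1) = 81
m[13] = max(1×81, 2×54, 3×36, …, 11×2, 12×1) = 108
m[14] = max(1×108, 2×81, 3×54, …, 12×2, 13×1) = 162
One optimal split: 3 + 3 + 3 + 3 + 2; product 3×3×3×3×2 = 162.

162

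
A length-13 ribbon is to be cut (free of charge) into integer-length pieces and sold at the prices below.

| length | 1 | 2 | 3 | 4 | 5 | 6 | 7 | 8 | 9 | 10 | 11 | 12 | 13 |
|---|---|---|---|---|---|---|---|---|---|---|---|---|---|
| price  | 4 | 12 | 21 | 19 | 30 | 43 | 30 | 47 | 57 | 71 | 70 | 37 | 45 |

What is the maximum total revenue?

Consider every possible first cut. best[k] is the best of p[i]+best[k−i] over all sellable i≤k.
best[1] = 4
best[2] = 12
best[3] = 21
best[4] = 25  (first piece 1, then best[3]=21)
best[5] = 33  (first piece 2, then best[3]=21)
best[6] = 43
best[7] = 47  (first piece 1, then best[6]=43)
best[8] = 55  (first piece 2, then best[6]=43)
best[9] = 64  (first piece 3, then best[6]=43)
best[10] = 71
best[11] = 76  (first piece 2, then best[9]=64)
best[12] = 86  (first piece 6, then best[6]=43)
best[13] = 92  (first piece 3, then best[10]=71)
One optimal cutting: 10 + 3 → ¢71 + ¢21 = ¢92.

92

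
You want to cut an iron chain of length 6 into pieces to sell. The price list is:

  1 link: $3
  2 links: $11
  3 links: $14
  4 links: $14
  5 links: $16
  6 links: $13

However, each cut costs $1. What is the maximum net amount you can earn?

31

Let net[k] be the best obtainable value from length k. For each k, try every first piece i and keep the best of price[i] + net[k−i] minus the 1 cut fee when i<k.
net[1] = 3
net[2] = 11
net[3] = 14
net[4] = 21  (first piece 2, then net[2]=11)
net[5] = 24  (first piece 2, then net[3]=14)
net[6] = 31  (first piece 2, then net[4]=21)
One optimal plan: pieces 2 + 2 + 2 (2 cuts) → $33 − $2 = $31.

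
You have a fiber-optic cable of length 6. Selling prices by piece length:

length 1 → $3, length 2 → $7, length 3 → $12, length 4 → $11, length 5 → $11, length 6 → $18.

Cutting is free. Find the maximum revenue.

24

Consider every possible first cut. R[k] is the best of p[i]+R[k−i] over all sellable i≤k.
R[1] = 3
R[2] = max(3+3, 7+0) = 7
R[3] = max(3+7, 7+3, 12+0) = 12
R[4] = max(3+12, 7+7, 12+3, 11+0) = 15
R[5] = max(3+15, 7+12, 12+7, 11+3, 11+0) = 19
R[6] = max(3+19, 7+15, 12+12, 11+7, 11+3, 18+0) = 24
One optimal cutting: 3 + 3 → $12 + $12 = $24.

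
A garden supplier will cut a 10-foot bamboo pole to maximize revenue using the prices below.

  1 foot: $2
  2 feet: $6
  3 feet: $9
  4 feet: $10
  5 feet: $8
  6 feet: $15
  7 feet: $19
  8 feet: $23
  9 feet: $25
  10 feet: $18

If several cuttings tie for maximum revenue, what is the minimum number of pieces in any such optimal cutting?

4

Consider every possible first cut. r[k] is the best of p[i]+r[k−i] over all sellable i≤k.
r[1] = 2
r[2] = max(2+2, 6+0) = 6
r[3] = max(2+6, 6+2, 9+0) = 9
r[4] = max(2+9, 6+6, 9+2, 10+0) = 12
r[5] = max(2+12, 6+9, 9+6, 10+2, 8+0) = 15
r[6] = max(2+15, 6+12, 9+9, 10+6, 8+2, 15+0) = 18
r[7] = max(2+18, 6+15, 9+12, …, 15+2, 19+0) = 21
r[8] = max(2+21, 6+18, 9+15, …, 19+2, 23+0) = 24
r[9] = max(2+24, 6+21, 9+18, …, 23+2, 25+0) = 27
r[10] = max(2+27, 6+24, 9+21, …, 25+2, 18+0) = 30
Maximum revenue is $30.
Now minimize piece count subject to staying optimal: for each k, pieces[k] = 1 + min over i with p[i]+r[k−i]=r[k] of pieces[k−i].
pieces[7] = 3
pieces[8] = 3
pieces[9] = 3
pieces[10] = 4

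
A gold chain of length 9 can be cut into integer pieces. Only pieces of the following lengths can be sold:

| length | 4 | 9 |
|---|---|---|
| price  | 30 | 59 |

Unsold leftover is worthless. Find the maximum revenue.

Build f[k] bottom-up: f[k] = max over allowed piece i of (p[i] + f[k−i]).
f[1] = 0
f[2] = 0
f[3] = 0
f[4] = 30
f[5] = 30
f[6] = 30
f[7] = 30
f[8] = 60  (first piece 4, then f[4]=30)
f[9] = max(30+30, 59+0) = 60
One optimal cutting: pieces 4 + 4 with 1 inch of scrap → $60.

60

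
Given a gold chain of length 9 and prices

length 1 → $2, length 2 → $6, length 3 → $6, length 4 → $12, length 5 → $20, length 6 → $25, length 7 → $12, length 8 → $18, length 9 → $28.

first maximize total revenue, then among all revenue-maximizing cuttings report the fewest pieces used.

Build r[k] bottom-up: r[k] = max over allowed piece i of (p[i] + r[k−i]).
r[1] = 2
r[2] = 6
r[3] = 8  (first piece 1, then r[2]=6)
r[4] = 12  (first piece 2, then r[2]=6)
r[5] = 20
r[6] = 25
r[7] = 27  (first piece 1, then r[6]=25)
r[8] = 31  (first piece 2, then r[6]=25)
r[9] = 33  (first piece 1, then r[8]=31)
Maximum revenue is $33.
Now minimize piece count subject to staying optimal: for each k, pieces[k] = 1 + min over i with p[i]+r[k−i]=r[k] of pieces[k−i].
pieces[6] = 1
pieces[7] = 2
pieces[8] = 2
pieces[9] = 3

3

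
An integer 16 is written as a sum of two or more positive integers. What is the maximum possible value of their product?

324

Let prod[k] be the best product for length k (with at least one cut). For each first piece i, the rest contributes max(k−i, prod[k−i]).
prod[2] = 1*max(1,0) = 1*1 = 1
prod[3] = 1*max(2,1) = 1*2 = 2
prod[4] = 2*max(2,1) = 2*2 = 4
prod[5] = 2*max(3,2) = 2*3 = 6
prod[6] = 3*max(3,2) = 3*3 = 9
prod[7] = 2*max(5,6) = 2*6 = 12
prod[8] = 2*max(6,9) = 2*9 = 18
prod[9] = 3*max(6,9) = 3*9 = 27
prod[10] = 2*max(8,18) = 2*18 = 36
prod[11] = 2*max(9,27) = 2*27 = 54
prod[12] = 3*max(9,27) = 3*27 = 81
prod[13] = 2*max(11,54) = 2*54 = 108
prod[14] = 2*max(12,81) = 2*81 = 162
prod[15] = 3*max(12,81) = 3*81 = 243
prod[16] = 2*max(14,162) = 2*162 = 324
One optimal split: 3 + 3 + 3 + 3 + 2 + 2; product 3*3*3*3*2*2 = 324.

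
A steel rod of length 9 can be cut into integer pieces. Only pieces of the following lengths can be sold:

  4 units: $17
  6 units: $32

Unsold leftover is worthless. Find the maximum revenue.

34

Consider every possible first cut. best[k] is the best of p[i]+best[k−i] over all sellable i≤k.
best[1] = 0
best[2] = 0
best[3] = 0
best[4] = 17
best[5] = 17
best[6] = 32
best[7] = 32
best[8] = 34  (first piece 4, then best[4]=17)
best[9] = 34
One optimal cutting: pieces 4 + 4 with 1 unit of scrap → $34.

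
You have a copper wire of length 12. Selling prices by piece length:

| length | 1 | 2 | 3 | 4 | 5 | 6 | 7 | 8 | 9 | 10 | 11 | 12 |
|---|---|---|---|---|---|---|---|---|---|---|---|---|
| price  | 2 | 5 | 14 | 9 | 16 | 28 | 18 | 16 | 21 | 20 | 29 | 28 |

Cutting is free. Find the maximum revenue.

56

Build best[k] bottom-up: best[k] = max over allowed piece i of (p[i] + best[k−i]).
best[1] = 2
best[2] = max(2+2, 5+0) = 5
best[3] = max(2+5, 5+2, 14+0) = 14
best[4] = max(2+14, 5+5, 14+2, 9+0) = 16
best[5] = max(2+16, 5+14, 14+5, 9+2, 16+0) = 19
best[6] = max(2+19, 5+16, 14+14, 9+5, 16+2, 28+0) = 28
best[7] = max(2+28, 5+19, 14+16, …, 28+2, 18+0) = 30
best[8] = max(2+30, 5+28, 14+19, …, 18+2, 16+0) = 33
best[9] = max(2+33, 5+30, 14+28, …, 16+2, 21+0) = 42
best[10] = max(2+42, 5+33, 14+30, …, 21+2, 20+0) = 44
best[11] = max(2+44, 5+42, 14+33, …, 20+2, 29+0) = 47
best[12] = max(2+47, 5+44, 14+42, …, 29+2, 28+0) = 56
One optimal cutting: 3 + 3 + 3 + 3 → €14 + €14 + €14 + €14 = €56.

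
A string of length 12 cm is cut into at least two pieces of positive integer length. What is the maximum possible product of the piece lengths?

Fill g[k] for k=2..12: at each k try every first piece i and multiply by the better of (k−i) uncut or g[k−i].
Small cases: g[2]=1, g[3]=2, g[4]=4, g[5]=6.
g[6] = 3*max(3,2) = 3*3 = 9
g[7] = 2*max(5,6) = 2*6 = 12
g[8] = 2*max(6,9) = 2*9 = 18
g[9] = 3*max(6,9) = 3*9 = 27
g[10] = 2*max(8,18) = 2*18 = 36
g[11] = 2*max(9,27) = 2*27 = 54
g[12] = 3*max(9,27) = 3*27 = 81
One optimal split: 3 + 3 + 3 + 3; product 3*3*3*3 = 81.

81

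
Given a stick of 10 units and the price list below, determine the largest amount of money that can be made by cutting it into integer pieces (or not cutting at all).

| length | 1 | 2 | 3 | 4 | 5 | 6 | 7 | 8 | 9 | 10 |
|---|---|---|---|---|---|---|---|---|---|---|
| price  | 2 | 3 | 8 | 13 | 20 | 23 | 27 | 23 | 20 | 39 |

Consider every possible first cut. R[k] is the best of p[i]+R[k−i] over all sellable i≤k.
R[1] = 2
R[2] = 4  (first piece 1, then R[1]=2)
R[3] = 8
R[4] = 13
R[5] = 20
R[6] = 23
R[7] = 27
R[8] = 29  (first piece 1, then R[7]=27)
R[9] = 33  (first piece 4, then R[5]=20)
R[10] = 40  (first piece 5, then R[5]=20)
One optimal cutting: 5 + 5 → €20 + €20 = €40.

40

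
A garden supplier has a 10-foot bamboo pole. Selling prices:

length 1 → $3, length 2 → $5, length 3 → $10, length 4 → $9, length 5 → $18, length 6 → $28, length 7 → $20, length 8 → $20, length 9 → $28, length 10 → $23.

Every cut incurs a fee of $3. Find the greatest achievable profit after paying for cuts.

35

Build r[k] bottom-up: r[k] = max over allowed piece i of (p[i] + r[k−i]) − 3 per cut.
r[1] = 3
r[2] = max(3+3-3, 5+0) = 5
r[3] = max(3+5-3, 5+3-3, 10+0) = 10
r[4] = max(3+10-3, 5+5-3, 10+3-3, 9+0) = 10
r[5] = max(3+10-3, 5+10-3, 10+5-3, 9+3-3, 18+0) = 18
r[6] = max(3+18-3, 5+10-3, 10+10-3, 9+5-3, 18+3-3, 28+0) = 28
r[7] = max(3+28-3, 5+18-3, 10+10-3, …, 28+3-3, 20+0) = 28
r[8] = max(3+28-3, 5+28-3, 10+18-3, …, 20+3-3, 20+0) = 30
r[9] = max(3+30-3, 5+28-3, 10+28-3, …, 20+3-3, 28+0) = 35
r[10] = max(3+35-3, 5+30-3, 10+28-3, …, 28+3-3, 23+0) = 35
One optimal plan: pieces 6 + 3 + 1 (2 cuts) → $41 − $6 = $35.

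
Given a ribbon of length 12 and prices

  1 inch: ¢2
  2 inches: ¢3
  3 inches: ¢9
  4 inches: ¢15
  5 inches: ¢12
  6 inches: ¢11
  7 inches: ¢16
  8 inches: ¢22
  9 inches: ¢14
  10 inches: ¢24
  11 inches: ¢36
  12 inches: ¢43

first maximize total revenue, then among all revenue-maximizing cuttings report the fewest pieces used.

Build r[k] bottom-up: r[k] = max over allowed piece i of (p[i] + r[k−i]).
r[1] = 2
r[2] = 4  (first piece 1, then r[1]=2)
r[3] = 9
r[4] = 15
r[5] = 17  (first piece 1, then r[4]=15)
r[6] = 19  (first piece 1, then r[5]=17)
r[7] = 24  (first piece 3, then r[4]=15)
r[8] = 30  (first piece 4, then r[4]=15)
r[9] = 32  (first piece 1, then r[8]=30)
r[10] = 34  (first piece 1, then r[9]=32)
r[11] = 39  (first piece 3, then r[8]=30)
r[12] = 45  (first piece 4, then r[8]=30)
Maximum revenue is ¢45.
Now minimize piece count subject to staying optimal: for each k, pieces[k] = 1 + min over i with p[i]+r[k−i]=r[k] of pieces[k−i].
pieces[9] = 3
pieces[10] = 4
pieces[11] = 3
pieces[12] = 3

3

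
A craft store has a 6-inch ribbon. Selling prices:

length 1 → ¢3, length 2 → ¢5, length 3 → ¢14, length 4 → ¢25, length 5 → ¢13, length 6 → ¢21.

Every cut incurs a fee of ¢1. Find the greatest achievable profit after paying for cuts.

Build v[k] bottom-up: v[k] = max over allowed piece i of (p[i] + v[k−i]) − 1 per cut.
v[1] = 3
v[2] = 5  (first piece 1, then v[1]=3)
v[3] = 14
v[4] = 25
v[5] = 27  (first piece 1, then v[4]=25)
v[6] = 29  (first piece 1, then v[5]=27)
One optimal plan: pieces 4 + 1 + 1 (2 cuts) → ¢31 − ¢2 = ¢29.

29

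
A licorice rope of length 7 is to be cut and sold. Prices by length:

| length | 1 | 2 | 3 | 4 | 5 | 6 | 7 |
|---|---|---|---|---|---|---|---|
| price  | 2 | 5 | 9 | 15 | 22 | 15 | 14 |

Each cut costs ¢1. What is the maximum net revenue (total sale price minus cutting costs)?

26

Build v[k] bottom-up: v[k] = max over allowed piece i of (p[i] + v[k−i]) − 1 per cut.
v[1] = 2
v[2] = max(2+2-1, 5+0) = 5
v[3] = max(2+5-1, 5+2-1, 9+0) = 9
v[4] = max(2+9-1, 5+5-1, 9+2-1, 15+0) = 15
v[5] = max(2+15-1, 5+9-1, 9+5-1, 15+2-1, 22+0) = 22
v[6] = max(2+22-1, 5+15-1, 9+9-1, 15+5-1, 22+2-1, 15+0) = 23
v[7] = max(2+23-1, 5+22-1, 9+15-1, …, 15+2-1, 14+0) = 26
One optimal plan: pieces 5 + 2 (1 cut) → ¢27 − ¢1 = ¢26.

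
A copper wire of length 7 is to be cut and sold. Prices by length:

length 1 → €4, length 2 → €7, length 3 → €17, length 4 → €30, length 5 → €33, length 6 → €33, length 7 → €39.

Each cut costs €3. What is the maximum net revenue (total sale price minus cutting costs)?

Consider every possible first cut. v[k] is the best of p[i]+v[k−i] over all sellable i≤k, charging 3 whenever i<k.
v[1] = 4
v[2] = 7
v[3] = 17
v[4] = 30
v[5] = 33
v[6] = 34  (first piece 1, then v[5]=33)
v[7] = 44  (first piece 3, then v[4]=30)
One optimal plan: pieces 4 + 3 (1 cut) → €47 − €3 = €44.

44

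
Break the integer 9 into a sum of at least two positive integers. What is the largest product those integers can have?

27

Define f[k] = max over 1≤i<k of i · max(k−i, f[k−i]); the inner max lets the remainder stay uncut if that's better.
f[2] = 1·max(1,0) = 1·1 = 1
f[3] = max(1·2, 2·1) = 2
f[4] = max(1·3, 2·2, 3·1) = 4
f[5] = max(1·4, 2·3, 3·2, 4·1) = 6
f[6] = max(1·6, 2·4, 3·3, 4·2, 5·1) = 9
f[7] = max(1·9, 2·6, 3·4, 4·3, 5·2, 6·1) = 12
f[8] = max(1·12, 2·9, 3·6, …, 6·2, 7·1) = 18
f[9] = max(1·18, 2·12, 3·9, …, 7·2, 8·1) = 27
One optimal split: 3 + 3 + 3; product 3·3·3 = 27.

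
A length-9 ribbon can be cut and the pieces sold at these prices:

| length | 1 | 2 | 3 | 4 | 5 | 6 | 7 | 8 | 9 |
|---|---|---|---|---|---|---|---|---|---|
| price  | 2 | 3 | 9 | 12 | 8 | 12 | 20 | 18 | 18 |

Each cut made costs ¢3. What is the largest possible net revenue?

Let r[k] be the best obtainable value from length k. For each k, try every first piece i and keep the best of price[i] + r[k−i] minus the 3 cut fee when i<k.
r[1] = 2
r[2] = max(2+2-3, 3+0) = 3
r[3] = max(2+3-3, 3+2-3, 9+0) = 9
r[4] = max(2+9-3, 3+3-3, 9+2-3, 12+0) = 12
r[5] = max(2+12-3, 3+9-3, 9+3-3, 12+2-3, 8+0) = 11
r[6] = max(2+11-3, 3+12-3, 9+9-3, 12+3-3, 8+2-3, 12+0) = 15
r[7] = max(2+15-3, 3+11-3, 9+12-3, …, 12+2-3, 20+0) = 20
r[8] = max(2+20-3, 3+15-3, 9+11-3, …, 20+2-3, 18+0) = 21
r[9] = max(2+21-3, 3+20-3, 9+15-3, …, 18+2-3, 18+0) = 21
One optimal plan: pieces 3 + 3 + 3 (2 cuts) → ¢27 − ¢6 = ¢21.

21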